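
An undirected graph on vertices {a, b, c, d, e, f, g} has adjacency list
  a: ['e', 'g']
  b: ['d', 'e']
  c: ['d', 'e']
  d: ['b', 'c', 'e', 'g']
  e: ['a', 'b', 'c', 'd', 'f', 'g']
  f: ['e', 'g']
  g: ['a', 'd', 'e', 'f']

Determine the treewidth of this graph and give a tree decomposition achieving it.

Treewidth 2.
One optimal decomposition is:
Bags: B1 = {a, e, g}  B2 = {d, e, g}  B3 = {b, d, e}  B4 = {e, f, g}  B5 = {c, d, e}
Tree: B1–B2, B2–B3, B2–B4, B2–B5

The largest bag has 3 vertices, giving width 2; this decomposition certifies tw(G) ≤ 2. Conversely, {d, e, g} is a clique of size 3, and the vertices of any clique must share a bag in every tree decomposition; so some bag has ≥ 3 vertices and tw(G) ≥ 2. The upper and lower bounds meet at 2, so that is the treewidth.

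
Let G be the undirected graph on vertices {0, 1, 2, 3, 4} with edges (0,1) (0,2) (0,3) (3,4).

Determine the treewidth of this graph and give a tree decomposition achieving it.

Treewidth 1.
One optimal decomposition is:
Bags: B1 = {0, 2}  B2 = {0, 1}  B3 = {0, 3}  B4 = {3, 4}
Tree: B1–B2, B1–B3, B3–B4

Every bag has size at most 2, so the width is 2 − 1 = 1 and tw(G) ≤ 1. Since G has at least one edge (e.g. 0–2), it is not an edgeless graph, so tw(G) ≥ 1. Therefore the treewidth is 1.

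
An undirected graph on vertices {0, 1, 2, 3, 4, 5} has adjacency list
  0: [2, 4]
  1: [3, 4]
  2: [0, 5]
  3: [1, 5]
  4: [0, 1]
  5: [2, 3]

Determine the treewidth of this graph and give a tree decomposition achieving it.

Treewidth 2.
One optimal decomposition is:
Bags: B1 = {0, 2, 4}  B2 = {1, 2, 4}  B3 = {1, 2, 3}  B4 = {2, 3, 5}
Tree: B1–B2, B2–B3, B3–B4

Every bag has size at most 3, so the width is 3 − 1 = 2 and tw(G) ≤ 2. For the lower bound, G contains the cycle 2–0–4–1–3–5–2, so G is not a forest; only forests have treewidth ≤ 1, hence tw(G) ≥ 2. Therefore the treewidth is 2.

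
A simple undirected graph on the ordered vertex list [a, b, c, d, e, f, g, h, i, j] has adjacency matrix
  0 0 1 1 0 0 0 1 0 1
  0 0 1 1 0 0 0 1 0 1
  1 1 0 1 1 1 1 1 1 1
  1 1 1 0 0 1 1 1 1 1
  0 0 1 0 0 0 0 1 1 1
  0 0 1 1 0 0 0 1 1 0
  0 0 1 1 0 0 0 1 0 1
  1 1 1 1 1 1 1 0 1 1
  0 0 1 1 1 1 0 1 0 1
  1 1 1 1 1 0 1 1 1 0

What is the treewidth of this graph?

4

A width-4 tree decomposition is:
Bags: B1 = {a, c, d, h, j}  B2 = {c, d, h, i, j}  B3 = {c, d, g, h, j}  B4 = {b, c, d, h, j}  B5 = {c, e, h, i, j}  B6 = {c, d, f, h, i}
Tree: B1–B2, B2–B3, B1–B4, B2–B5, B2–B6
The largest bag has 5 vertices, giving width 4; this decomposition certifies tw(G) ≤ 4. Conversely, {c, d, g, h, j} is a clique of size 5, and the vertices of any clique must share a bag in every tree decomposition; so some bag has ≥ 5 vertices and tw(G) ≥ 4. Therefore the treewidth is 4.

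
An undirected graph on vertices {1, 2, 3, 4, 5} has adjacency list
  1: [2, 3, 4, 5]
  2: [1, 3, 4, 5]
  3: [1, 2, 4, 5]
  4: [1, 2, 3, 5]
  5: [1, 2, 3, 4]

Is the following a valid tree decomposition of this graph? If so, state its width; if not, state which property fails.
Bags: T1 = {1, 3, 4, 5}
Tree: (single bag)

No — vertex 2 appears in no bag.

A tree decomposition must satisfy three properties: every vertex lies in some bag; for every edge, both endpoints lie together in some bag; and for every vertex, the bags containing it form a connected subtree. Here vertex 2 appears in no bag, so the decomposition is invalid.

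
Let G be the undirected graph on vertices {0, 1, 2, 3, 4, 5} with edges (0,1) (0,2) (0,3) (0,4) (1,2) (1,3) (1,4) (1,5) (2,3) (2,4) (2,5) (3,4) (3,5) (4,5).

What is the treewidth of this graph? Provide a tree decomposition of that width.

Treewidth 4.
One optimal decomposition is:
Bags: B1 = {1, 2, 3, 4, 5}  B2 = {0, 1, 2, 3, 4}
Tree: B1–B2

Every bag has size at most 5, so the width is 5 − 1 = 4 and tw(G) ≤ 4. On the other hand G contains the 5-clique {0, 1, 2, 3, 4}. A clique must lie in a single bag of any decomposition, so no decomposition can have width below 4. Combining the bounds, tw(G) = 4.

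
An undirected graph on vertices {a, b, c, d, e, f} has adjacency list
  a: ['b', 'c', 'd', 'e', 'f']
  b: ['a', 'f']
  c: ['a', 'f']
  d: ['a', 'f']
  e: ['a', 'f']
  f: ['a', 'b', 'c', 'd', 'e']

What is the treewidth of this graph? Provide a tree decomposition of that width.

Each bag holds 3 vertices, so the decomposition has width 2, which upper-bounds the treewidth. On the other hand G contains the 3-clique {a, d, f}. A clique must lie in a single bag of any decomposition, so no decomposition can have width below 2. Therefore the treewidth is 2.

Treewidth 2.
Bags: B1 = {a, e, f}  B2 = {a, c, f}  B3 = {a, b, f}  B4 = {a, d, f}
Tree: B1–B2, B1–B3, B1–B4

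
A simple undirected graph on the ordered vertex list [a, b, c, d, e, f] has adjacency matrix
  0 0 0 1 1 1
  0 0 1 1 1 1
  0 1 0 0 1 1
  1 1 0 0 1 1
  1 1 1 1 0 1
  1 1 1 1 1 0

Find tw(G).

A width-3 tree decomposition is:
Bags: B1 = {b, c, e, f}  B2 = {b, d, e, f}  B3 = {a, d, e, f}
Tree: B1–B2, B2–B3
Every bag has size at most 4, so the width is 4 − 1 = 3 and tw(G) ≤ 3. For the lower bound, the 4 vertices {a, d, e, f} are pairwise adjacent, and any tree decomposition puts a clique entirely inside one bag — forcing width ≥ 3. The upper and lower bounds meet at 3, so that is the treewidth.

3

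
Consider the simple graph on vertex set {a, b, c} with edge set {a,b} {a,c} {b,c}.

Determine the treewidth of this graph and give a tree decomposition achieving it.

Treewidth 2.
One optimal decomposition is:
Bags: B1 = {a, b, c}
Tree: (single bag)

A single bag containing all 3 vertices is trivially a valid decomposition of width 2. For the lower bound, the 3 vertices {a, b, c} are pairwise adjacent, and any tree decomposition puts a clique entirely inside one bag — forcing width ≥ 2. Combining the bounds, tw(G) = 2.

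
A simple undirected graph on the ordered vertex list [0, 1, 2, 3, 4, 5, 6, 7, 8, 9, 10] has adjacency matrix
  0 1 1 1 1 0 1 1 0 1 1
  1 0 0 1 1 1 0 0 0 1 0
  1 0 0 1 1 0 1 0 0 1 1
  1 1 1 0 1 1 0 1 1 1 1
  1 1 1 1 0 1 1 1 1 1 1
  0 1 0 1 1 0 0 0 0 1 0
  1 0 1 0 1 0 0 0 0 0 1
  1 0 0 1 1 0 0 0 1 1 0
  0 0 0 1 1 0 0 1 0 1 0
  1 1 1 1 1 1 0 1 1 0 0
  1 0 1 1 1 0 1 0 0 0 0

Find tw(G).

A width-4 tree decomposition is:
Bags: B1 = {0, 2, 3, 4, 10}  B2 = {0, 2, 4, 6, 10}  B3 = {0, 2, 3, 4, 9}  B4 = {0, 1, 3, 4, 9}  B5 = {1, 3, 4, 5, 9}  B6 = {0, 3, 4, 7, 9}  B7 = {3, 4, 7, 8, 9}
Tree: B1–B2, B1–B3, B3–B4, B4–B5, B4–B6, B6–B7
Every bag has size at most 5, so the width is 5 − 1 = 4 and tw(G) ≤ 4. For the lower bound, the 5 vertices {0, 1, 3, 4, 9} are pairwise adjacent, and any tree decomposition puts a clique entirely inside one bag — forcing width ≥ 4. The upper and lower bounds meet at 4, so that is the treewidth.

4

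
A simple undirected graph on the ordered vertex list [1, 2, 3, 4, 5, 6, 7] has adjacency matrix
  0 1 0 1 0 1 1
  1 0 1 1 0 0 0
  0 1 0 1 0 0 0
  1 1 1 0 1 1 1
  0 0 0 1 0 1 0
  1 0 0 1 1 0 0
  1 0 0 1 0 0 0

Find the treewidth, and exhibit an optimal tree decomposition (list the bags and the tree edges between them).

Each bag holds 3 vertices, so the decomposition has width 2, which upper-bounds the treewidth. For the lower bound, the 3 vertices {1, 2, 4} are pairwise adjacent, and any tree decomposition puts a clique entirely inside one bag — forcing width ≥ 2. The upper and lower bounds meet at 2, so that is the treewidth.

Treewidth 2.
One optimal decomposition is:
Bags: B1 = {1, 4, 7}  B2 = {1, 2, 4}  B3 = {1, 4, 6}  B4 = {4, 5, 6}  B5 = {2, 3, 4}
Tree: B1–B2, B2–B3, B3–B4, B2–B5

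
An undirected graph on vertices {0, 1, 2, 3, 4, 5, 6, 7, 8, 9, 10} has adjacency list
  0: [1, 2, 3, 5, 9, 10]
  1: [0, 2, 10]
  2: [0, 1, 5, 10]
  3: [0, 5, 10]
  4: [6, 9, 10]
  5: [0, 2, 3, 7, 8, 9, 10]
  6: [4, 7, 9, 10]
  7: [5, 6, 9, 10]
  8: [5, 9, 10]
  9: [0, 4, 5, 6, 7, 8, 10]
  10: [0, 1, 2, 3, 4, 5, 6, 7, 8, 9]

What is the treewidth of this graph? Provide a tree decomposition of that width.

Each bag holds 4 vertices, so the decomposition has width 3, which upper-bounds the treewidth. On the other hand G contains the 4-clique {0, 1, 2, 10}. A clique must lie in a single bag of any decomposition, so no decomposition can have width below 3. The upper and lower bounds meet at 3, so that is the treewidth.

Treewidth 3.
Bags: B1 = {6, 7, 9, 10}  B2 = {4, 6, 9, 10}  B3 = {5, 7, 9, 10}  B4 = {0, 5, 9, 10}  B5 = {0, 2, 5, 10}  B6 = {5, 8, 9, 10}  B7 = {0, 3, 5, 10}  B8 = {0, 1, 2, 10}
Tree: B1–B2, B1–B3, B3–B4, B4–B5, B3–B6, B5–B7, B5–B8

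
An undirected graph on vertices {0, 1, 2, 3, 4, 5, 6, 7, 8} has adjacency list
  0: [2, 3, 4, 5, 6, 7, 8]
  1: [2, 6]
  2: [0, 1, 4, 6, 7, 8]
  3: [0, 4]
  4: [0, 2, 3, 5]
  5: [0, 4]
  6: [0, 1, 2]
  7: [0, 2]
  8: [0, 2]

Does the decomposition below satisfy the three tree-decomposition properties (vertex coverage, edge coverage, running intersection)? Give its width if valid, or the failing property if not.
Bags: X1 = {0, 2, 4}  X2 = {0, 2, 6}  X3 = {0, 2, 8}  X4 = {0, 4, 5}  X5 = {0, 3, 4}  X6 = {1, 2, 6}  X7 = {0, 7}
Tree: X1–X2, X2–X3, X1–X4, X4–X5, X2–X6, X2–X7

No — edge (2,7) lies in no bag.

A tree decomposition must satisfy three properties: every vertex lies in some bag; for every edge, both endpoints lie together in some bag; and for every vertex, the bags containing it form a connected subtree. Here edge (2,7) lies in no bag, so the decomposition is invalid.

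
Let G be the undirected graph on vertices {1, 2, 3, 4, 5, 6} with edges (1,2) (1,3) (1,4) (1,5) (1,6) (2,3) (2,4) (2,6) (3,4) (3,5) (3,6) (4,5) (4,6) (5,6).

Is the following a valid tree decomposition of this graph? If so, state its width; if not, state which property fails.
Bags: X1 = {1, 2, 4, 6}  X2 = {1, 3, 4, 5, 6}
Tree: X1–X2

A tree decomposition must satisfy three properties: every vertex lies in some bag; for every edge, both endpoints lie together in some bag; and for every vertex, the bags containing it form a connected subtree. Here edge (3,2) lies in no bag, so the decomposition is invalid.

No — edge (3,2) lies in no bag.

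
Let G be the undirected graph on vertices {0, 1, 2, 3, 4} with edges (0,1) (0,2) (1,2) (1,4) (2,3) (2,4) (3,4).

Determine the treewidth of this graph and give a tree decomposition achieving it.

Treewidth 2.
One optimal decomposition is:
Bags: B1 = {0, 1, 2}  B2 = {1, 2, 4}  B3 = {2, 3, 4}
Tree: B1–B2, B2–B3

The largest bag has 3 vertices, giving width 2; this decomposition certifies tw(G) ≤ 2. On the other hand G contains the 3-clique {0, 1, 2}. A clique must lie in a single bag of any decomposition, so no decomposition can have width below 2. Combining the bounds, tw(G) = 2.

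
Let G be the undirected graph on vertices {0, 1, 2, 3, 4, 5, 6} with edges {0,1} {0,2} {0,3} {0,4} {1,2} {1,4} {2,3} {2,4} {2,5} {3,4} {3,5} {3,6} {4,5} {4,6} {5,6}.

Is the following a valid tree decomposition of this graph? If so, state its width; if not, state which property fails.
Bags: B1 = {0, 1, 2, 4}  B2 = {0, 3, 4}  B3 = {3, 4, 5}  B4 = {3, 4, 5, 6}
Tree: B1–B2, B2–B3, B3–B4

No — edge (2,3) lies in no bag.

A tree decomposition must satisfy three properties: every vertex lies in some bag; for every edge, both endpoints lie together in some bag; and for every vertex, the bags containing it form a connected subtree. Here edge (2,3) lies in no bag, so the decomposition is invalid.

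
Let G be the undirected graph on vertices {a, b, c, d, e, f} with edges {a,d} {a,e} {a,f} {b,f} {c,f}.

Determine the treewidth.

A width-1 tree decomposition is:
Bags: B1 = {a, e}  B2 = {a, f}  B3 = {b, f}  B4 = {a, d}  B5 = {c, f}
Tree: B1–B2, B2–B3, B2–B4, B2–B5
Each bag holds 2 vertices, so the decomposition has width 1, which upper-bounds the treewidth. Any graph with an edge has treewidth ≥ 1, and G has the edge e–a. The upper and lower bounds meet at 1, so that is the treewidth.

1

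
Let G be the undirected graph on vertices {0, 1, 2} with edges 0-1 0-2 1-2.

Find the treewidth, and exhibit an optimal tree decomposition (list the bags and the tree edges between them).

Treewidth 2.
One optimal decomposition is:
Bags: B1 = {0, 1, 2}
Tree: (single bag)

A single bag containing all 3 vertices is trivially a valid decomposition of width 2. Conversely, {0, 1, 2} is a clique of size 3, and the vertices of any clique must share a bag in every tree decomposition; so some bag has ≥ 3 vertices and tw(G) ≥ 2. Hence tw(G) = 2 exactly.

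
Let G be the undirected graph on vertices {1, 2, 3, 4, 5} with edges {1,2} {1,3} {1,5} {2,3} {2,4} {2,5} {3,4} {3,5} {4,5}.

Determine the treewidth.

A width-3 tree decomposition is:
Bags: B1 = {2, 3, 4, 5}  B2 = {1, 2, 3, 5}
Tree: B1–B2
The largest bag has 4 vertices, giving width 3; this decomposition certifies tw(G) ≤ 3. For the lower bound, the 4 vertices {1, 2, 3, 5} are pairwise adjacent, and any tree decomposition puts a clique entirely inside one bag — forcing width ≥ 3. Therefore the treewidth is 3.

3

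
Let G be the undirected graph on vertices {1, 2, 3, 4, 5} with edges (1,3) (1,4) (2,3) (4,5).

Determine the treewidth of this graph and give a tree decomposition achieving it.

Each bag holds 2 vertices, so the decomposition has width 1, which upper-bounds the treewidth. Since G has at least one edge (e.g. 1–4), it is not an edgeless graph, so tw(G) ≥ 1. Hence tw(G) = 1 exactly.

Treewidth 1.
One such decomposition:
Bags: B1 = {1, 4}  B2 = {1, 3}  B3 = {2, 3}  B4 = {4, 5}
Tree: B1–B2, B2–B3, B1–B4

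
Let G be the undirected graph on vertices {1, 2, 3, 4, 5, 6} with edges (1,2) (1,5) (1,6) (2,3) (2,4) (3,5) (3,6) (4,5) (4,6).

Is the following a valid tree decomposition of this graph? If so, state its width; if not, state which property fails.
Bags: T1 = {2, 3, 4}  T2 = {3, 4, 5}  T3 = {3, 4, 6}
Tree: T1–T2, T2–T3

A tree decomposition must satisfy three properties: every vertex lies in some bag; for every edge, both endpoints lie together in some bag; and for every vertex, the bags containing it form a connected subtree. Here vertex 1 appears in no bag, so the decomposition is invalid.

No — vertex 1 appears in no bag.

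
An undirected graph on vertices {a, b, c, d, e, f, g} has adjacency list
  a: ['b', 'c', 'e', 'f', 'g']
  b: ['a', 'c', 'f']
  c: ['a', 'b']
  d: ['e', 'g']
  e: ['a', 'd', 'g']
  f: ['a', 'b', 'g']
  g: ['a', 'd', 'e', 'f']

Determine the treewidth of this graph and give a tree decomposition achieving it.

The largest bag has 3 vertices, giving width 2; this decomposition certifies tw(G) ≤ 2. Conversely, {d, e, g} is a clique of size 3, and the vertices of any clique must share a bag in every tree decomposition; so some bag has ≥ 3 vertices and tw(G) ≥ 2. Combining the bounds, tw(G) = 2.

Treewidth 2.
One optimal decomposition is:
Bags: B1 = {a, e, g}  B2 = {a, f, g}  B3 = {d, e, g}  B4 = {a, b, f}  B5 = {a, b, c}
Tree: B1–B2, B1–B3, B2–B4, B4–B5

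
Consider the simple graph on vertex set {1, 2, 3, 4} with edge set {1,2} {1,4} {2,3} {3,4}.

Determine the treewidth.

A width-2 tree decomposition is:
Bags: B1 = {1, 2, 4}  B2 = {2, 3, 4}
Tree: B1–B2
Each bag holds 3 vertices, so the decomposition has width 2, which upper-bounds the treewidth. The edges 4–1–2–3–4 form a cycle, so G is not a tree and its treewidth is at least 2. Hence tw(G) = 2 exactly.

2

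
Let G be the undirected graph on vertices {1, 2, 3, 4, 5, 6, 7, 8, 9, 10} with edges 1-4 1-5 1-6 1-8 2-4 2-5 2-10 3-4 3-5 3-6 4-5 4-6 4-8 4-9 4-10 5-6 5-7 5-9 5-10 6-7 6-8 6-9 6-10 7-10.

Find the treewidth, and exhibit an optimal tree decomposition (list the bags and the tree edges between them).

Each bag holds 4 vertices, so the decomposition has width 3, which upper-bounds the treewidth. For the lower bound, the 4 vertices {1, 4, 6, 8} are pairwise adjacent, and any tree decomposition puts a clique entirely inside one bag — forcing width ≥ 3. Hence tw(G) = 3 exactly.

Treewidth 3.
One such decomposition:
Bags: B1 = {4, 5, 6, 10}  B2 = {2, 4, 5, 10}  B3 = {1, 4, 5, 6}  B4 = {1, 4, 6, 8}  B5 = {5, 6, 7, 10}  B6 = {4, 5, 6, 9}  B7 = {3, 4, 5, 6}
Tree: B1–B2, B1–B3, B3–B4, B1–B5, B3–B6, B1–B7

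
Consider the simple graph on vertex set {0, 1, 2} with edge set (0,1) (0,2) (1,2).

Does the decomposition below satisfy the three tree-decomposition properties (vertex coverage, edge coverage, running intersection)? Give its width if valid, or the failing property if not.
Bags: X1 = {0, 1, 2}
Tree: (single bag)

Yes; width 2.

Vertex coverage: the bags together contain {0, 1, 2}, the full vertex set. Edge coverage: each edge of G has both endpoints in at least one bag. Running intersection: for every vertex, the bags containing it form a connected subtree. All three properties hold, so this is a valid tree decomposition of width max|bag| − 1 = 2, and hence tw(G) ≤ 2.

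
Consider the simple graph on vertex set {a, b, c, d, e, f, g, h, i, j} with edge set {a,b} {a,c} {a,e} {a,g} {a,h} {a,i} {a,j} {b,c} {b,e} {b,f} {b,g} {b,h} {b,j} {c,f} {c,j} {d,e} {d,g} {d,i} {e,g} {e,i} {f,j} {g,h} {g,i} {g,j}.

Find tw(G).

3

A width-3 tree decomposition is:
Bags: B1 = {a, b, g, j}  B2 = {a, b, c, j}  B3 = {a, b, e, g}  B4 = {a, e, g, i}  B5 = {b, c, f, j}  B6 = {d, e, g, i}  B7 = {a, b, g, h}
Tree: B1–B2, B1–B3, B3–B4, B2–B5, B4–B6, B3–B7
Each bag holds 4 vertices, so the decomposition has width 3, which upper-bounds the treewidth. Conversely, {d, e, g, i} is a clique of size 4, and the vertices of any clique must share a bag in every tree decomposition; so some bag has ≥ 4 vertices and tw(G) ≥ 3. The upper and lower bounds meet at 3, so that is the treewidth.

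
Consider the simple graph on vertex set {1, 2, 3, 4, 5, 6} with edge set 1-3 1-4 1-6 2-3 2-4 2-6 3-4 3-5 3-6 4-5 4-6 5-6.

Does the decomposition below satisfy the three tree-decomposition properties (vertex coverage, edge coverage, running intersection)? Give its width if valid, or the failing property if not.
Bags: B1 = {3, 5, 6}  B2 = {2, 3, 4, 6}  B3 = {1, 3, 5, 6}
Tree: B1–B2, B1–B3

A tree decomposition must satisfy three properties: every vertex lies in some bag; for every edge, both endpoints lie together in some bag; and for every vertex, the bags containing it form a connected subtree. Here edge (4,5) lies in no bag, so the decomposition is invalid.

No — edge (4,5) lies in no bag.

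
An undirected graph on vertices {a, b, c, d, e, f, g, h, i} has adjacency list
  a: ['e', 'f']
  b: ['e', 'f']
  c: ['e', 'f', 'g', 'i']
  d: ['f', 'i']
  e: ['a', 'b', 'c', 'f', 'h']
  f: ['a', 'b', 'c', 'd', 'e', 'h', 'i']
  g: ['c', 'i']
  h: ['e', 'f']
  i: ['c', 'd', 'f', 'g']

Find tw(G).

A width-2 tree decomposition is:
Bags: B1 = {d, f, i}  B2 = {c, f, i}  B3 = {c, e, f}  B4 = {a, e, f}  B5 = {b, e, f}  B6 = {e, f, h}  B7 = {c, g, i}
Tree: B1–B2, B2–B3, B3–B4, B3–B5, B3–B6, B2–B7
The largest bag has 3 vertices, giving width 2; this decomposition certifies tw(G) ≤ 2. Conversely, {c, g, i} is a clique of size 3, and the vertices of any clique must share a bag in every tree decomposition; so some bag has ≥ 3 vertices and tw(G) ≥ 2. Hence tw(G) = 2 exactly.

2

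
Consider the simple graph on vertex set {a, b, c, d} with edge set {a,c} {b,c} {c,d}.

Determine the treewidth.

1

A width-1 tree decomposition is:
Bags: B1 = {c, d}  B2 = {a, c}  B3 = {b, c}
Tree: B1–B2, B1–B3
The largest bag has 2 vertices, giving width 1; this decomposition certifies tw(G) ≤ 1. Since G has at least one edge (e.g. c–d), it is not an edgeless graph, so tw(G) ≥ 1. Hence tw(G) = 1 exactly.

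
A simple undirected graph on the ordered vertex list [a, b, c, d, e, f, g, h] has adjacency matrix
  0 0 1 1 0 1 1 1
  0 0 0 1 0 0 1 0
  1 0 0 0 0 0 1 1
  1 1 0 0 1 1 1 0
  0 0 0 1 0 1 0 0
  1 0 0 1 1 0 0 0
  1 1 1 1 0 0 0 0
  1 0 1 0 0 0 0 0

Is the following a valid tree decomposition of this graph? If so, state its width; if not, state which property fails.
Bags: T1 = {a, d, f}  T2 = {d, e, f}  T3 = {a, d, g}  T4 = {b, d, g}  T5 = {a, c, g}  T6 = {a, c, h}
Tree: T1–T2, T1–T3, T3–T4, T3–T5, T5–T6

Checking the three conditions: (i) the bags cover all of {a, b, c, d, e, f, g, h}; (ii) for each edge, some bag contains both endpoints; (iii) the bags containing any fixed vertex form a subtree. All hold, so the decomposition is valid with width 3 − 1 = 2.

Yes; width 2.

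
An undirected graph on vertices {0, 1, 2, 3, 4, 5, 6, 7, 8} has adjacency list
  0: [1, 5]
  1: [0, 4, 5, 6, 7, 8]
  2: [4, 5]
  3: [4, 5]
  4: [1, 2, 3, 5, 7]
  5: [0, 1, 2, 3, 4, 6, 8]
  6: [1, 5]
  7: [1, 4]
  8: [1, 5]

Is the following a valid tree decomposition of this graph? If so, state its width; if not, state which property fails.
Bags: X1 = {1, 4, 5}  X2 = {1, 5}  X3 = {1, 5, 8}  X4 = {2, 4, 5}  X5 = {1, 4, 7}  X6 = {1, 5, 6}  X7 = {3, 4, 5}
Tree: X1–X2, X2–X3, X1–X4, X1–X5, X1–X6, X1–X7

A tree decomposition must satisfy three properties: every vertex lies in some bag; for every edge, both endpoints lie together in some bag; and for every vertex, the bags containing it form a connected subtree. Here vertex 0 appears in no bag, so the decomposition is invalid.

No — vertex 0 appears in no bag.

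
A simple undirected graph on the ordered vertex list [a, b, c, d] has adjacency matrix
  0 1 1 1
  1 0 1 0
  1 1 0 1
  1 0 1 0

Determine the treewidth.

2

A width-2 tree decomposition is:
Bags: B1 = {a, b, c}  B2 = {a, c, d}
Tree: B1–B2
Every bag has size at most 3, so the width is 3 − 1 = 2 and tw(G) ≤ 2. On the other hand G contains the 3-clique {a, c, d}. A clique must lie in a single bag of any decomposition, so no decomposition can have width below 2. The upper and lower bounds meet at 2, so that is the treewidth.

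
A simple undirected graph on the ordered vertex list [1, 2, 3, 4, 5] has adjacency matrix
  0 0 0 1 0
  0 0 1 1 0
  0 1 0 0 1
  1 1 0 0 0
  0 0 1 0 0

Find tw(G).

1

A width-1 tree decomposition is:
Bags: B1 = {2, 4}  B2 = {1, 4}  B3 = {2, 3}  B4 = {3, 5}
Tree: B1–B2, B1–B3, B3–B4
Each bag holds 2 vertices, so the decomposition has width 1, which upper-bounds the treewidth. G has an edge, so its treewidth is at least 1. Therefore the treewidth is 1.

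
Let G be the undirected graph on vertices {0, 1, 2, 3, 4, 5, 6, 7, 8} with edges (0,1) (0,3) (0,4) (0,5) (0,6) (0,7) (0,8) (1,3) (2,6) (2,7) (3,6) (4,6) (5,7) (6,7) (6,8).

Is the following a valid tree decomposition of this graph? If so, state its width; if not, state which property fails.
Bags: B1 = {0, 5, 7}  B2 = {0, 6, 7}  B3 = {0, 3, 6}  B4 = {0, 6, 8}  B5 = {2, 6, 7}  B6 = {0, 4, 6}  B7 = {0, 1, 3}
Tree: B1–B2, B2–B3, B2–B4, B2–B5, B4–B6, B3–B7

Yes; width 2.

Vertex coverage: the bags together contain {0, 1, 2, 3, 4, 5, 6, 7, 8}, the full vertex set. Edge coverage: each edge of G has both endpoints in at least one bag. Running intersection: for every vertex, the bags containing it form a connected subtree. All three properties hold, so this is a valid tree decomposition of width max|bag| − 1 = 2, and hence tw(G) ≤ 2.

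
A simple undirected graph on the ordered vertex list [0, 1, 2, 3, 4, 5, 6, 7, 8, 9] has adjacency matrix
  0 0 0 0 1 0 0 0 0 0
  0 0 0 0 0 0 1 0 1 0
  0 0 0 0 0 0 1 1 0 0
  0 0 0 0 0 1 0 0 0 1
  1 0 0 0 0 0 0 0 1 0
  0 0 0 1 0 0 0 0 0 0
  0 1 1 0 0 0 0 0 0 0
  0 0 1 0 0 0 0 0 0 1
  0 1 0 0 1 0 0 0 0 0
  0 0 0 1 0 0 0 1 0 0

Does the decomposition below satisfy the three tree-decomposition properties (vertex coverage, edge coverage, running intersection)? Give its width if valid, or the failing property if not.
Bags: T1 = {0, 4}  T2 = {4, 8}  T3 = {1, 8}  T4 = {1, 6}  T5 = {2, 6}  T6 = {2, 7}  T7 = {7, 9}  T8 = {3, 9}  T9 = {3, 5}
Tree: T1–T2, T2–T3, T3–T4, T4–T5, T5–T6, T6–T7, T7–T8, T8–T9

Checking the three conditions: (i) the bags cover all of {0, 1, 2, 3, 4, 5, 6, 7, 8, 9}; (ii) for each edge, some bag contains both endpoints; (iii) the bags containing any fixed vertex form a subtree. All hold, so the decomposition is valid with width 2 − 1 = 1.

Yes; width 1.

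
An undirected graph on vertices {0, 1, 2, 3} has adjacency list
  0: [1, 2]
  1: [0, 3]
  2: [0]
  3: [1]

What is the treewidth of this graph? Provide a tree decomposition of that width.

Treewidth 1.
Bags: B1 = {1, 3}  B2 = {0, 1}  B3 = {0, 2}
Tree: B1–B2, B2–B3

Each bag holds 2 vertices, so the decomposition has width 1, which upper-bounds the treewidth. G has an edge, so its treewidth is at least 1. The upper and lower bounds meet at 1, so that is the treewidth.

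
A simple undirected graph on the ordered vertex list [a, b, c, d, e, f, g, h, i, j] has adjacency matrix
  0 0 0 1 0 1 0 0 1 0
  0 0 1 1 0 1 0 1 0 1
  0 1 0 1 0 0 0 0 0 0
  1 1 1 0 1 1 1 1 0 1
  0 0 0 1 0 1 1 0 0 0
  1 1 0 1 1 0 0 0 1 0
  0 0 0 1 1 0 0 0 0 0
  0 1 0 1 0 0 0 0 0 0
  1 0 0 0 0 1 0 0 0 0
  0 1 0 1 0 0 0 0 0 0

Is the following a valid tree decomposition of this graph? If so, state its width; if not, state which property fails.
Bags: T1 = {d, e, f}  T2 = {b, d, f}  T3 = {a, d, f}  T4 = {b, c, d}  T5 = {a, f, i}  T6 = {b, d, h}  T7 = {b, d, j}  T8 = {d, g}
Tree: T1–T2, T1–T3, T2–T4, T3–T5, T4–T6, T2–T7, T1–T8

A tree decomposition must satisfy three properties: every vertex lies in some bag; for every edge, both endpoints lie together in some bag; and for every vertex, the bags containing it form a connected subtree. Here edge (e,g) lies in no bag, so the decomposition is invalid.

No — edge (e,g) lies in no bag.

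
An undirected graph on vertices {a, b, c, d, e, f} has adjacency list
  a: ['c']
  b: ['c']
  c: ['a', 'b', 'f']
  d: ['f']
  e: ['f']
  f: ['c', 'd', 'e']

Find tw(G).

1

A width-1 tree decomposition is:
Bags: B1 = {d, f}  B2 = {c, f}  B3 = {b, c}  B4 = {a, c}  B5 = {e, f}
Tree: B1–B2, B2–B3, B2–B4, B2–B5
The largest bag has 2 vertices, giving width 1; this decomposition certifies tw(G) ≤ 1. Since G has at least one edge (e.g. f–d), it is not an edgeless graph, so tw(G) ≥ 1. Therefore the treewidth is 1.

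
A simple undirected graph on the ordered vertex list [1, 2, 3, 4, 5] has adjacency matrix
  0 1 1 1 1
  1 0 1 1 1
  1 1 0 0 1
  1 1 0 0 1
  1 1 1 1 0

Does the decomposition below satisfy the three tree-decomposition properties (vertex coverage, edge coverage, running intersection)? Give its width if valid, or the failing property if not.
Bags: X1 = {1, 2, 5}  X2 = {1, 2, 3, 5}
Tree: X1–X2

No — vertex 4 appears in no bag.

A tree decomposition must satisfy three properties: every vertex lies in some bag; for every edge, both endpoints lie together in some bag; and for every vertex, the bags containing it form a connected subtree. Here vertex 4 appears in no bag, so the decomposition is invalid.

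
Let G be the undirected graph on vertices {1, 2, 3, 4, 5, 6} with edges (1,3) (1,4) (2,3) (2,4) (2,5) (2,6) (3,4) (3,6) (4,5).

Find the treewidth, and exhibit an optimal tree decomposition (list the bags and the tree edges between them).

Every bag has size at most 3, so the width is 3 − 1 = 2 and tw(G) ≤ 2. On the other hand G contains the 3-clique {1, 3, 4}. A clique must lie in a single bag of any decomposition, so no decomposition can have width below 2. Combining the bounds, tw(G) = 2.

Treewidth 2.
One optimal decomposition is:
Bags: B1 = {2, 3, 4}  B2 = {1, 3, 4}  B3 = {2, 4, 5}  B4 = {2, 3, 6}
Tree: B1–B2, B1–B3, B1–B4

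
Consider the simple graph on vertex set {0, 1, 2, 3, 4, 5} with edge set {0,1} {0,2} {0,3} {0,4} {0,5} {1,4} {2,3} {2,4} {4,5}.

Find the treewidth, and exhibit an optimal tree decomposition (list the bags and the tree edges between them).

Every bag has size at most 3, so the width is 3 − 1 = 2 and tw(G) ≤ 2. On the other hand G contains the 3-clique {0, 2, 3}. A clique must lie in a single bag of any decomposition, so no decomposition can have width below 2. The upper and lower bounds meet at 2, so that is the treewidth.

Treewidth 2.
One optimal decomposition is:
Bags: B1 = {0, 2, 4}  B2 = {0, 4, 5}  B3 = {0, 2, 3}  B4 = {0, 1, 4}
Tree: B1–B2, B1–B3, B2–B4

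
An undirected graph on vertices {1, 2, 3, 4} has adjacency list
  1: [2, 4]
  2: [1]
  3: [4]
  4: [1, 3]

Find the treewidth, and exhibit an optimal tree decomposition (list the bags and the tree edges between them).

Treewidth 1.
Bags: B1 = {1, 2}  B2 = {1, 4}  B3 = {3, 4}
Tree: B1–B2, B2–B3

Every bag has size at most 2, so the width is 2 − 1 = 1 and tw(G) ≤ 1. G has an edge, so its treewidth is at least 1. Hence tw(G) = 1 exactly.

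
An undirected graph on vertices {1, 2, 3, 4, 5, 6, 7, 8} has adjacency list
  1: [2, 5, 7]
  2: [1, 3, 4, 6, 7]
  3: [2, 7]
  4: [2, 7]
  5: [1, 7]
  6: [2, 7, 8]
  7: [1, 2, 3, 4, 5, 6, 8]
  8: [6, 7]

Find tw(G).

A width-2 tree decomposition is:
Bags: B1 = {2, 6, 7}  B2 = {2, 3, 7}  B3 = {1, 2, 7}  B4 = {1, 5, 7}  B5 = {6, 7, 8}  B6 = {2, 4, 7}
Tree: B1–B2, B2–B3, B3–B4, B1–B5, B2–B6
Each bag holds 3 vertices, so the decomposition has width 2, which upper-bounds the treewidth. For the lower bound, the 3 vertices {6, 7, 8} are pairwise adjacent, and any tree decomposition puts a clique entirely inside one bag — forcing width ≥ 2. Hence tw(G) = 2 exactly.

2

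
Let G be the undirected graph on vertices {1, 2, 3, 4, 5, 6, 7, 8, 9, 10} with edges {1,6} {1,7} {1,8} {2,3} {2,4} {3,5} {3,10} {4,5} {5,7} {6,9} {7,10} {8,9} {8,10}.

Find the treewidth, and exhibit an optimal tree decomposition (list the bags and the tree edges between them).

The largest bag has 3 vertices, giving width 2; this decomposition certifies tw(G) ≤ 2. For the lower bound, G contains the cycle 9–6–1–8–9, so G is not a forest; only forests have treewidth ≤ 1, hence tw(G) ≥ 2. Therefore the treewidth is 2.

Treewidth 2.
Bags: B1 = {6, 8, 9}  B2 = {1, 6, 8}  B3 = {1, 8, 10}  B4 = {1, 7, 10}  B5 = {3, 7, 10}  B6 = {3, 5, 7}  B7 = {2, 3, 5}  B8 = {2, 4, 5}
Tree: B1–B2, B2–B3, B3–B4, B4–B5, B5–B6, B6–B7, B7–B8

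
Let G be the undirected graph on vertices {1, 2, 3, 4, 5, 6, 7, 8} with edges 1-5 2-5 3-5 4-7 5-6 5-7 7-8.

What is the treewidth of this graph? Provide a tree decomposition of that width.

Treewidth 1.
One optimal decomposition is:
Bags: B1 = {5, 7}  B2 = {7, 8}  B3 = {1, 5}  B4 = {4, 7}  B5 = {3, 5}  B6 = {5, 6}  B7 = {2, 5}
Tree: B1–B2, B1–B3, B2–B4, B1–B5, B5–B6, B5–B7

Every bag has size at most 2, so the width is 2 − 1 = 1 and tw(G) ≤ 1. Since G has at least one edge (e.g. 5–7), it is not an edgeless graph, so tw(G) ≥ 1. Hence tw(G) = 1 exactly.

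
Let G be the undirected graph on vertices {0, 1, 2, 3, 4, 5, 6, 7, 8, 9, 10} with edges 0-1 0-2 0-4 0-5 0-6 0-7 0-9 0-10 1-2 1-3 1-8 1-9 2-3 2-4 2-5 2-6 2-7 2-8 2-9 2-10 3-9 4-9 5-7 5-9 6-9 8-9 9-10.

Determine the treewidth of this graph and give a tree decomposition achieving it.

Treewidth 3.
Bags: B1 = {0, 1, 2, 9}  B2 = {1, 2, 8, 9}  B3 = {1, 2, 3, 9}  B4 = {0, 2, 9, 10}  B5 = {0, 2, 4, 9}  B6 = {0, 2, 6, 9}  B7 = {0, 2, 5, 9}  B8 = {0, 2, 5, 7}
Tree: B1–B2, B2–B3, B1–B4, B1–B5, B1–B6, B5–B7, B7–B8

The largest bag has 4 vertices, giving width 3; this decomposition certifies tw(G) ≤ 3. For the lower bound, the 4 vertices {0, 1, 2, 9} are pairwise adjacent, and any tree decomposition puts a clique entirely inside one bag — forcing width ≥ 3. The upper and lower bounds meet at 3, so that is the treewidth.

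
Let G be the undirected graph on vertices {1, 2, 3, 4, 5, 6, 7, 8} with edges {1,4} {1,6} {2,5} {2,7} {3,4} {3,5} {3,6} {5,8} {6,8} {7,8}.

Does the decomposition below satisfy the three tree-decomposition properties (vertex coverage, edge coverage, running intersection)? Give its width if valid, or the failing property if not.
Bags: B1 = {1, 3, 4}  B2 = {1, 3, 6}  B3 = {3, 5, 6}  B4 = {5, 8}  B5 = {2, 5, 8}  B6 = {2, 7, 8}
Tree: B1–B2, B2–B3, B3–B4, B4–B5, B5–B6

A tree decomposition must satisfy three properties: every vertex lies in some bag; for every edge, both endpoints lie together in some bag; and for every vertex, the bags containing it form a connected subtree. Here edge (6,8) lies in no bag, so the decomposition is invalid.

No — edge (6,8) lies in no bag.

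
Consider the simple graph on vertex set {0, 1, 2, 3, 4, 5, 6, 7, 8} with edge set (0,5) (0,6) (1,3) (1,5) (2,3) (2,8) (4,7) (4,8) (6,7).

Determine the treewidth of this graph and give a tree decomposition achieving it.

Treewidth 2.
Bags: B1 = {0, 5, 6}  B2 = {1, 5, 6}  B3 = {1, 3, 6}  B4 = {2, 3, 6}  B5 = {2, 6, 8}  B6 = {4, 6, 8}  B7 = {4, 6, 7}
Tree: B1–B2, B2–B3, B3–B4, B4–B5, B5–B6, B6–B7

Every bag has size at most 3, so the width is 3 − 1 = 2 and tw(G) ≤ 2. For the lower bound, G contains the cycle 6–0–5–1–3–2–8–4–7–6, so G is not a forest; only forests have treewidth ≤ 1, hence tw(G) ≥ 2. Therefore the treewidth is 2.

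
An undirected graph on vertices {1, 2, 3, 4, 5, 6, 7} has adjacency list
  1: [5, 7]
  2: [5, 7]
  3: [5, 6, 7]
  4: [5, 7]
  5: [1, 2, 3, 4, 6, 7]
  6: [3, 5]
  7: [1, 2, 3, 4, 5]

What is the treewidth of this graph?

A width-2 tree decomposition is:
Bags: B1 = {2, 5, 7}  B2 = {3, 5, 7}  B3 = {3, 5, 6}  B4 = {4, 5, 7}  B5 = {1, 5, 7}
Tree: B1–B2, B2–B3, B2–B4, B1–B5
The largest bag has 3 vertices, giving width 2; this decomposition certifies tw(G) ≤ 2. For the lower bound, the 3 vertices {3, 5, 6} are pairwise adjacent, and any tree decomposition puts a clique entirely inside one bag — forcing width ≥ 2. The upper and lower bounds meet at 2, so that is the treewidth.

2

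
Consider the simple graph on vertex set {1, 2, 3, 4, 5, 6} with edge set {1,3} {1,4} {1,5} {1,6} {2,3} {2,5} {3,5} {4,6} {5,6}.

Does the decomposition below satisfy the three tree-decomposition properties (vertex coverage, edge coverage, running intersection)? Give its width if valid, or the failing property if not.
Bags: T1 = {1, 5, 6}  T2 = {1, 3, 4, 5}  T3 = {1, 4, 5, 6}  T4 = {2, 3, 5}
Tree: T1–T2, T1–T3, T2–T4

No — bags containing vertex 4 are not connected in the tree.

A tree decomposition must satisfy three properties: every vertex lies in some bag; for every edge, both endpoints lie together in some bag; and for every vertex, the bags containing it form a connected subtree. Here bags containing vertex 4 are not connected in the tree, so the decomposition is invalid.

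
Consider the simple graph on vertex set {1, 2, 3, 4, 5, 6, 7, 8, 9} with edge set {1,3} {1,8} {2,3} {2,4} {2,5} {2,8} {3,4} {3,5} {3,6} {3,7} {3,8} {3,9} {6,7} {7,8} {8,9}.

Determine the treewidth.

A width-2 tree decomposition is:
Bags: B1 = {3, 7, 8}  B2 = {2, 3, 8}  B3 = {2, 3, 4}  B4 = {1, 3, 8}  B5 = {3, 8, 9}  B6 = {2, 3, 5}  B7 = {3, 6, 7}
Tree: B1–B2, B2–B3, B2–B4, B4–B5, B3–B6, B1–B7
Each bag holds 3 vertices, so the decomposition has width 2, which upper-bounds the treewidth. On the other hand G contains the 3-clique {1, 3, 8}. A clique must lie in a single bag of any decomposition, so no decomposition can have width below 2. The upper and lower bounds meet at 2, so that is the treewidth.

2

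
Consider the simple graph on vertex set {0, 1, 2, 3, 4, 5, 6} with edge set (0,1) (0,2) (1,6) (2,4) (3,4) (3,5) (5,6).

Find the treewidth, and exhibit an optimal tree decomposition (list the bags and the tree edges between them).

Every bag has size at most 3, so the width is 3 − 1 = 2 and tw(G) ≤ 2. Since 4–3–5–6–1–0–2–4 is a cycle in G, G is not acyclic. Forests are exactly the graphs of treewidth ≤ 1, so tw(G) ≥ 2. Hence tw(G) = 2 exactly.

Treewidth 2.
One optimal decomposition is:
Bags: B1 = {3, 4, 5}  B2 = {4, 5, 6}  B3 = {1, 4, 6}  B4 = {0, 1, 4}  B5 = {0, 2, 4}
Tree: B1–B2, B2–B3, B3–B4, B4–B5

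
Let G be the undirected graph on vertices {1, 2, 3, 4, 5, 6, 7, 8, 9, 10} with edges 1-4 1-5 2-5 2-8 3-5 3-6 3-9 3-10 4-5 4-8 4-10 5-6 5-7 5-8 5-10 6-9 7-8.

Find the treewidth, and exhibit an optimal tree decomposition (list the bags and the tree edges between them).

Every bag has size at most 3, so the width is 3 − 1 = 2 and tw(G) ≤ 2. On the other hand G contains the 3-clique {3, 6, 9}. A clique must lie in a single bag of any decomposition, so no decomposition can have width below 2. Combining the bounds, tw(G) = 2.

Treewidth 2.
Bags: B1 = {4, 5, 8}  B2 = {5, 7, 8}  B3 = {1, 4, 5}  B4 = {4, 5, 10}  B5 = {2, 5, 8}  B6 = {3, 5, 10}  B7 = {3, 5, 6}  B8 = {3, 6, 9}
Tree: B1–B2, B1–B3, B1–B4, B2–B5, B4–B6, B6–B7, B7–B8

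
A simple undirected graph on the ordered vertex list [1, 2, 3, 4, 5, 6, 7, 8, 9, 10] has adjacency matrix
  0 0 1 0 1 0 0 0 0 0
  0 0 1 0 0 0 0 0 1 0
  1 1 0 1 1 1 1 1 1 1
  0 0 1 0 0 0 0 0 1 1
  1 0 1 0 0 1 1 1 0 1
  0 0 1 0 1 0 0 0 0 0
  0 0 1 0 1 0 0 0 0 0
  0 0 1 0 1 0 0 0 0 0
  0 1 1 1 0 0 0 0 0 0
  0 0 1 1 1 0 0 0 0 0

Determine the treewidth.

2

A width-2 tree decomposition is:
Bags: B1 = {3, 4, 10}  B2 = {3, 5, 10}  B3 = {3, 5, 6}  B4 = {3, 4, 9}  B5 = {2, 3, 9}  B6 = {3, 5, 8}  B7 = {3, 5, 7}  B8 = {1, 3, 5}
Tree: B1–B2, B2–B3, B1–B4, B4–B5, B2–B6, B3–B7, B2–B8
Each bag holds 3 vertices, so the decomposition has width 2, which upper-bounds the treewidth. Conversely, {2, 3, 9} is a clique of size 3, and the vertices of any clique must share a bag in every tree decomposition; so some bag has ≥ 3 vertices and tw(G) ≥ 2. Hence tw(G) = 2 exactly.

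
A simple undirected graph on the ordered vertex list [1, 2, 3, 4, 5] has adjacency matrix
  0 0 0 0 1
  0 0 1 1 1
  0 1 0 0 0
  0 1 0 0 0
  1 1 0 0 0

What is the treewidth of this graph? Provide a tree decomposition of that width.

Treewidth 1.
Bags: B1 = {2, 4}  B2 = {2, 5}  B3 = {2, 3}  B4 = {1, 5}
Tree: B1–B2, B1–B3, B2–B4

The largest bag has 2 vertices, giving width 1; this decomposition certifies tw(G) ≤ 1. Any graph with an edge has treewidth ≥ 1, and G has the edge 2–4. Combining the bounds, tw(G) = 1.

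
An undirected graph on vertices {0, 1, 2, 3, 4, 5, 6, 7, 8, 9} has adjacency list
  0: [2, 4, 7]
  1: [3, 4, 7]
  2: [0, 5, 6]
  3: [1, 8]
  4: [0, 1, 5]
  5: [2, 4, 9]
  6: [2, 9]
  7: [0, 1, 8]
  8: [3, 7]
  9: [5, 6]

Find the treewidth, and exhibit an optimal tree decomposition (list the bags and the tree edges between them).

Every bag has size at most 3, so the width is 3 − 1 = 2 and tw(G) ≤ 2. The edges 8–3–1–7–8 form a cycle, so G is not a tree and its treewidth is at least 2. Hence tw(G) = 2 exactly.

Treewidth 2.
One such decomposition:
Bags: B1 = {3, 7, 8}  B2 = {1, 3, 7}  B3 = {0, 1, 7}  B4 = {0, 1, 4}  B5 = {0, 2, 4}  B6 = {2, 4, 5}  B7 = {2, 5, 6}  B8 = {5, 6, 9}
Tree: B1–B2, B2–B3, B3–B4, B4–B5, B5–B6, B6–B7, B7–B8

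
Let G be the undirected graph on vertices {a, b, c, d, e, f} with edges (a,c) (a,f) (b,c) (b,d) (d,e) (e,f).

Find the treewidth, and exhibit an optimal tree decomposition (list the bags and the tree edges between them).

Treewidth 2.
One such decomposition:
Bags: B1 = {a, c, f}  B2 = {c, e, f}  B3 = {c, d, e}  B4 = {b, c, d}
Tree: B1–B2, B2–B3, B3–B4

Each bag holds 3 vertices, so the decomposition has width 2, which upper-bounds the treewidth. For the lower bound, G contains the cycle c–a–f–e–d–b–c, so G is not a forest; only forests have treewidth ≤ 1, hence tw(G) ≥ 2. Hence tw(G) = 2 exactly.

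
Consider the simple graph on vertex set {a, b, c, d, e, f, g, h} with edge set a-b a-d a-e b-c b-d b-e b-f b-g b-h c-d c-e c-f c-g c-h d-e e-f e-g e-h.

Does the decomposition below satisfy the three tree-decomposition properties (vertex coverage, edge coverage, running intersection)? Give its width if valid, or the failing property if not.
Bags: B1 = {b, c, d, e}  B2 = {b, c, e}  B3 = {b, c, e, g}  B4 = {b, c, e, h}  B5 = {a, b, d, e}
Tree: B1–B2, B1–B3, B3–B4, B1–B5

A tree decomposition must satisfy three properties: every vertex lies in some bag; for every edge, both endpoints lie together in some bag; and for every vertex, the bags containing it form a connected subtree. Here vertex f appears in no bag, so the decomposition is invalid.

No — vertex f appears in no bag.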